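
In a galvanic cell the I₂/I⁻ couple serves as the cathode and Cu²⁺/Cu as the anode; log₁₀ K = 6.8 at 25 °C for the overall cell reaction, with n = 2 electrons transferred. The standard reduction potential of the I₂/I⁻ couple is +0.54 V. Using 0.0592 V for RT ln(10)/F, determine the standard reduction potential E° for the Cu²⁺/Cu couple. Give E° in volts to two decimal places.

+0.34 V

E°cell = (0.0592/n)·log K = (0.0592/2)(6.8) = +0.201 V.
Since I₂/I⁻ is the cathode and Cu²⁺/Cu the anode, E°cell = E°(I₂/I⁻) − E°(Cu²⁺/Cu).
So E°(Cu²⁺/Cu) = E°(I₂/I⁻) − E°cell = (+0.54) − (+0.201) = +0.34 V.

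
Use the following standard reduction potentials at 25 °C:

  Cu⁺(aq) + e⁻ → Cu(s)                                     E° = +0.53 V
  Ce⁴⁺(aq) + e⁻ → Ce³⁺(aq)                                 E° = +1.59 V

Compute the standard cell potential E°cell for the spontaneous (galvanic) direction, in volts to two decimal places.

The Ce⁴⁺/Ce³⁺ couple has the higher reduction potential, so it is the cathode; Cu⁺/Cu is oxidised at the anode.
E°cell = E°(cathode) − E°(anode) = (+1.59) − (+0.53) = +1.06 V.

+1.06 V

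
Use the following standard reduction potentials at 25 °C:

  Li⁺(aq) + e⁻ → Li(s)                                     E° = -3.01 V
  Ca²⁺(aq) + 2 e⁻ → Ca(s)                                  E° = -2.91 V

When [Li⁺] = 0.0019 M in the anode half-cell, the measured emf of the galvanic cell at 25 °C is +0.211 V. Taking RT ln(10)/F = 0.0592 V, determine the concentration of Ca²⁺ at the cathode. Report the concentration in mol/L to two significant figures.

0.020 M

Ca²⁺/Ca is the cathode, Li⁺/Li the anode: E°cell = +0.10 V, n = 2.
Overall reaction: Ca²⁺(aq) + 2 Li(s) → Ca(s) + 2 Li⁺(aq); Q = [Li⁺]^2/[Ca²⁺]^1.
From E = E° − (0.0592/n) log Q: log Q = (E° − E)·n/0.0592 = (+0.10 − (+0.211))·2/0.0592 = -3.7500.
So 1·log[Ca²⁺] = 2·log(0.0019) − log Q = -5.4425 − (-3.7500) = -1.6925; [Ca²⁺] = 10^(-1.6925) ≈ 0.020 M.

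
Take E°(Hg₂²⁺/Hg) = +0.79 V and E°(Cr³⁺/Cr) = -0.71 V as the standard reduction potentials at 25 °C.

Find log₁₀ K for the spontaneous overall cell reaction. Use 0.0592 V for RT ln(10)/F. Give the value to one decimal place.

Cathode: Hg₂²⁺/Hg; anode: Cr³⁺/Cr. E°cell = +1.50 V, n = 6.
log K = nE°cell / 0.0592 = (6)(+1.50) / 0.0592 = 152.0.

152.0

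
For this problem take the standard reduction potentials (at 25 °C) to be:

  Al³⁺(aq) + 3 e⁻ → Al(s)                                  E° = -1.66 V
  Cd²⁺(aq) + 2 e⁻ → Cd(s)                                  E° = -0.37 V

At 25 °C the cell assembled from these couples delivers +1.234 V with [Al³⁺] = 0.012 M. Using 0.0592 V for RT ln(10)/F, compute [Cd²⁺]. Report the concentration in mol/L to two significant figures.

Cd²⁺/Cd is the cathode, Al³⁺/Al the anode: E°cell = +1.29 V, n = 6.
Overall reaction: 3 Cd²⁺(aq) + 2 Al(s) → 3 Cd(s) + 2 Al³⁺(aq); Q = [Al³⁺]^2/[Cd²⁺]^3.
From E = E° − (0.0592/n) log Q: log Q = (E° − E)·n/0.0592 = (+1.29 − (+1.234))·6/0.0592 = 5.6757.
So 3·log[Cd²⁺] = 2·log(0.012) − log Q = -3.8416 − (5.6757) = -9.5173; log[Cd²⁺] = -9.5173 / 3 = -3.1724; [Cd²⁺] = 10^(-3.1724) ≈ 0.00067 M.

0.00067 M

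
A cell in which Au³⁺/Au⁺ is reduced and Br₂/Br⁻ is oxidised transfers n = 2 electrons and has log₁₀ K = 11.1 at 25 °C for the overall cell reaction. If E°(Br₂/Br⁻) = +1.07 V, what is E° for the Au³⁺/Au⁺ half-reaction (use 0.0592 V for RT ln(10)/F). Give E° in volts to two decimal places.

E°cell = (0.0592/n)·log K = (0.0592/2)(11.1) = +0.329 V.
Since Au³⁺/Au⁺ is the cathode and Br₂/Br⁻ the anode, E°cell = E°(Au³⁺/Au⁺) − E°(Br₂/Br⁻).
So E°(Au³⁺/Au⁺) = E°cell + E°(Br₂/Br⁻) = +0.329 + (+1.07) = +1.40 V.

+1.40 V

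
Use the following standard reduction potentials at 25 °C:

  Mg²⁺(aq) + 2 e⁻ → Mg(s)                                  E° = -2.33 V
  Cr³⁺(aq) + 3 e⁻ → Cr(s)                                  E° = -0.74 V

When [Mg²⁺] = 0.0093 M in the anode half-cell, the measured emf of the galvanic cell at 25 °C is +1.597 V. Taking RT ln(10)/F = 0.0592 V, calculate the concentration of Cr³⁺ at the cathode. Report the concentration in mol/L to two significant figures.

Cr³⁺/Cr is the cathode, Mg²⁺/Mg the anode: E°cell = +1.59 V, n = 6.
Overall reaction: 2 Cr³⁺(aq) + 3 Mg(s) → 2 Cr(s) + 3 Mg²⁺(aq); Q = [Mg²⁺]^3/[Cr³⁺]^2.
From E = E° − (0.0592/n) log Q: log Q = (E° − E)·n/0.0592 = (+1.59 − (+1.597))·6/0.0592 = -0.7095.
So 2·log[Cr³⁺] = 3·log(0.0093) − log Q = -6.0946 − (-0.7095) = -5.3851; log[Cr³⁺] = -5.3851 / 2 = -2.6926; [Cr³⁺] = 10^(-2.6926) ≈ 0.0020 M.

0.0020 M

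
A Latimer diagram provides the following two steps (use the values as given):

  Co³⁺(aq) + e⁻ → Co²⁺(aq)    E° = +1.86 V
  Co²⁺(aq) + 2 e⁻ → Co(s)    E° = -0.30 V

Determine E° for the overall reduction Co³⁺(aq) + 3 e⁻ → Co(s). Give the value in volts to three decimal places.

+0.420 V

Standard free energies of sequential steps add: ΔG°₃ = ΔG°₁ + ΔG°₂, so n₃E°₃ = n₁E°₁ + n₂E°₂.
E°₃ = (1×+1.86 + 2×-0.30) / 3 = (+1.260) / 3 = +0.420 V.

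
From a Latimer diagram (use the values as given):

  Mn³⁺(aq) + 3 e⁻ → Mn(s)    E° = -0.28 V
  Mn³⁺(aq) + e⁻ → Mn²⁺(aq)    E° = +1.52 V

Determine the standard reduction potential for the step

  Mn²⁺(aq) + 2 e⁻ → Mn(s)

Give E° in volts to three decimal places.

-1.180 V

Sequential free energies add, so n₃E°₃ = n₁E°₁ + n₂E°₂.
With n₃ = 3, and the known step contributing 1×(+1.52) V, the unknown satisfies 2·E° = 3×(-0.28) − 1×(+1.52) = -2.360.
E° = -2.360 / 2 = -1.180 V.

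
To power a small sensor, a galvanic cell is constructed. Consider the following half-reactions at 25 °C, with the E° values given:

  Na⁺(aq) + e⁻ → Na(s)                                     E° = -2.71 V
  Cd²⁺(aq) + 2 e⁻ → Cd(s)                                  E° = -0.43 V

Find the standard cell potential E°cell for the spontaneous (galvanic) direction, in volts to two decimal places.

+2.28 V

The Cd²⁺/Cd couple has the higher reduction potential, so it is the cathode; Na⁺/Na is oxidised at the anode.
E°cell = E°(cathode) − E°(anode) = (-0.43) − (-2.71) = +2.28 V.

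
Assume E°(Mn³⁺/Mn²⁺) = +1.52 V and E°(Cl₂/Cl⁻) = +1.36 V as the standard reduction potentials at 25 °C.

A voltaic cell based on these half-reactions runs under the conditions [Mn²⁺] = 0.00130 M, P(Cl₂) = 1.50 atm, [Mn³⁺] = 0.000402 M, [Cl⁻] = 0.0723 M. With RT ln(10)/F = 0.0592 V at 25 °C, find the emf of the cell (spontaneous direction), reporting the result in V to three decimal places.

+0.057 V

Mn³⁺/Mn²⁺ is the cathode (higher E°), Cl₂/Cl⁻ the anode: E°cell = +1.52 − (+1.36) = +0.16 V, n = 2.
Overall: 2 Mn³⁺(aq) + 2 Cl⁻(aq) → 2 Mn²⁺(aq) + Cl₂(g)
Q = [Mn²⁺]^2·P(Cl₂) / ([Mn³⁺]^2·[Cl⁻]^2); log Q = 3.477.
E = E° − (0.0592/n) log Q = +0.16 − (0.0592/2)(3.477) = +0.057 V.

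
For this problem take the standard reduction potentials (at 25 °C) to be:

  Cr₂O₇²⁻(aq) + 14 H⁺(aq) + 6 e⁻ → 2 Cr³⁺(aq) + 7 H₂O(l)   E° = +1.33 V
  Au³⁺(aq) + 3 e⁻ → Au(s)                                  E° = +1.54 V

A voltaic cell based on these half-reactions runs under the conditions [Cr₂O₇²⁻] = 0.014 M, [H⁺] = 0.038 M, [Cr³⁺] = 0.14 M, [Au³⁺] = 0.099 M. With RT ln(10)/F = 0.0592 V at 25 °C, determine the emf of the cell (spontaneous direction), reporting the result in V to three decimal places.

+0.388 V

Au³⁺/Au is the cathode (higher E°), Cr₂O₇²⁻/Cr³⁺ the anode: E°cell = +1.54 − (+1.33) = +0.21 V, n = 6.
Overall: 2 Au³⁺(aq) + 2 Cr³⁺(aq) + 7 H₂O(l) → 2 Au(s) + Cr₂O₇²⁻(aq) + 14 H⁺(aq)
Q = [Cr₂O₇²⁻]·[H⁺]^14 / ([Au³⁺]^2·[Cr³⁺]^2); log Q = -18.020.
E = E° − (0.0592/n) log Q = +0.21 − (0.0592/6)(-18.020) = +0.388 V.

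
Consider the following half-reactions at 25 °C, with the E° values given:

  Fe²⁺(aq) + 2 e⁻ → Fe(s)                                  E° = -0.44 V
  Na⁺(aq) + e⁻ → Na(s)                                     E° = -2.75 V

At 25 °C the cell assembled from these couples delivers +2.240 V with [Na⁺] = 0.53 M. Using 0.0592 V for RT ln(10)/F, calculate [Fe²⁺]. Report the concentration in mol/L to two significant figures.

Fe²⁺/Fe is the cathode, Na⁺/Na the anode: E°cell = +2.31 V, n = 2.
Overall reaction: Fe²⁺(aq) + 2 Na(s) → Fe(s) + 2 Na⁺(aq); Q = [Na⁺]^2/[Fe²⁺]^1.
From E = E° − (0.0592/n) log Q: log Q = (E° − E)·n/0.0592 = (+2.31 − (+2.240))·2/0.0592 = 2.3649.
So 1·log[Fe²⁺] = 2·log(0.53) − log Q = -0.5514 − (2.3649) = -2.9163; [Fe²⁺] = 10^(-2.9163) ≈ 0.0012 M.

0.0012 M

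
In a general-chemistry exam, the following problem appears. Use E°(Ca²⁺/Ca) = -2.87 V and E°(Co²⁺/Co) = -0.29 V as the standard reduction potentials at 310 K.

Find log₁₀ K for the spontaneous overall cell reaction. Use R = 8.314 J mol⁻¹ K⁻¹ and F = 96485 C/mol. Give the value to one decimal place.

Cathode: Co²⁺/Co; anode: Ca²⁺/Ca. E°cell = (-0.29) − (-2.87) = +2.58 V, with n = 2.
ΔG° = −nFE° = −RT ln K, so ln K = nFE°/(RT) = (2)(96485)(+2.58) / ((8.314)(310)) = 193.169.
log₁₀ K = 193.169 / ln 10 = 83.9.

83.9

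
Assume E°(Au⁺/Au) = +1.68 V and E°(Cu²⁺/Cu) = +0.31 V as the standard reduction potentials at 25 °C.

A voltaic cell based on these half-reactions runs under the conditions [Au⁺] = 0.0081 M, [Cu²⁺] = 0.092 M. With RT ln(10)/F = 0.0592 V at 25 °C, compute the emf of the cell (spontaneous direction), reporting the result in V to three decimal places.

+1.277 V

Au⁺/Au is the cathode (higher E°), Cu²⁺/Cu the anode: E°cell = +1.68 − (+0.31) = +1.37 V, n = 2.
Overall: 2 Au⁺(aq) + Cu(s) → 2 Au(s) + Cu²⁺(aq)
Q = [Cu²⁺] / ([Au⁺]^2); log Q = 3.147.
E = E° − (0.0592/n) log Q = +1.37 − (0.0592/2)(3.147) = +1.277 V.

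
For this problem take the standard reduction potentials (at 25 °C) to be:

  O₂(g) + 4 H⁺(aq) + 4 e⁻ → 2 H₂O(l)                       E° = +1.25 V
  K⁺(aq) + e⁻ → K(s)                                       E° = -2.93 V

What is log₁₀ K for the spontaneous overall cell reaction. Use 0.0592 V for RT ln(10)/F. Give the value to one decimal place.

282.4

Cathode: O₂/H₂O; anode: K⁺/K. E°cell = +4.18 V, n = 4.
log K = nE°cell / 0.0592 = (4)(+4.18) / 0.0592 = 282.4.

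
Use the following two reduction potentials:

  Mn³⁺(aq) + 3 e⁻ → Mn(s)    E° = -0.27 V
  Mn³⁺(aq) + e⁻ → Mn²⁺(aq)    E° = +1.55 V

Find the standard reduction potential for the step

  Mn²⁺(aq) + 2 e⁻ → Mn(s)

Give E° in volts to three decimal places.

-1.180 V

Sequential free energies add, so n₃E°₃ = n₁E°₁ + n₂E°₂.
With n₃ = 3, and the known step contributing 1×(+1.55) V, the unknown satisfies 2·E° = 3×(-0.27) − 1×(+1.55) = -2.360.
E° = -2.360 / 2 = -1.180 V.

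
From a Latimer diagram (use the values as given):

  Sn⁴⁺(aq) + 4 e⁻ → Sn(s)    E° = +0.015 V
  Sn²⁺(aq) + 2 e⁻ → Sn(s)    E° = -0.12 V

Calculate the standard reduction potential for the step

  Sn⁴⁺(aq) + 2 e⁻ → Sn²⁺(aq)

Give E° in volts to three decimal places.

+0.150 V

Sequential free energies add, so n₃E°₃ = n₁E°₁ + n₂E°₂.
With n₃ = 4, and the known step contributing 2×(-0.12) V, the unknown satisfies 2·E° = 4×(+0.015) − 2×(-0.12) = +0.300.
E° = +0.300 / 2 = +0.150 V.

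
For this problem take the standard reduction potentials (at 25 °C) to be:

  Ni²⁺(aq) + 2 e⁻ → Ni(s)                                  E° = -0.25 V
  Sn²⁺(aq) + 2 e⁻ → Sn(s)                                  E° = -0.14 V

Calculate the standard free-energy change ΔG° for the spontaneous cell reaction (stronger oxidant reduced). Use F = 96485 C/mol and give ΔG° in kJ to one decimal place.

-21.2 kJ

Sn²⁺/Sn (E° = -0.14 V) is the cathode; Ni²⁺/Ni (E° = -0.25 V) is the anode, so E°cell = +0.11 V.
Balancing electrons gives n = 2 (lcm of 2 and 2).
ΔG° = −nFE° = −(2)(96485)(+0.11) = -21,227 J = -21.2 kJ.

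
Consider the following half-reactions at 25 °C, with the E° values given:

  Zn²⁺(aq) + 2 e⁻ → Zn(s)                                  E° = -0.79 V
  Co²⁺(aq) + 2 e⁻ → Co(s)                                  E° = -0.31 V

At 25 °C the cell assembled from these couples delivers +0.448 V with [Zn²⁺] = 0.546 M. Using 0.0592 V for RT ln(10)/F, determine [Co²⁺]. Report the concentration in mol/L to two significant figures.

Co²⁺/Co is the cathode, Zn²⁺/Zn the anode: E°cell = +0.48 V, n = 2.
Overall reaction: Co²⁺(aq) + Zn(s) → Co(s) + Zn²⁺(aq); Q = [Zn²⁺]^1/[Co²⁺]^1.
From E = E° − (0.0592/n) log Q: log Q = (E° − E)·n/0.0592 = (+0.48 − (+0.448))·2/0.0592 = 1.0811.
So 1·log[Co²⁺] = 1·log(0.546) − log Q = -0.2628 − (1.0811) = -1.3439; [Co²⁺] = 10^(-1.3439) ≈ 0.045 M.

0.045 M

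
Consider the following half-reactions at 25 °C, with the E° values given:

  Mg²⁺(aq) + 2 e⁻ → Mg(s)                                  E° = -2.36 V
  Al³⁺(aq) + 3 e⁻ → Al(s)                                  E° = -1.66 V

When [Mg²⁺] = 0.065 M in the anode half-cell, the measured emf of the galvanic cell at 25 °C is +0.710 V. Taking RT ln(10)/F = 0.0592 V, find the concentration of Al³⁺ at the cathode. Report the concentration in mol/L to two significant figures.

Al³⁺/Al is the cathode, Mg²⁺/Mg the anode: E°cell = +0.70 V, n = 6.
Overall reaction: 2 Al³⁺(aq) + 3 Mg(s) → 2 Al(s) + 3 Mg²⁺(aq); Q = [Mg²⁺]^3/[Al³⁺]^2.
From E = E° − (0.0592/n) log Q: log Q = (E° − E)·n/0.0592 = (+0.70 − (+0.710))·6/0.0592 = -1.0135.
So 2·log[Al³⁺] = 3·log(0.065) − log Q = -3.5613 − (-1.0135) = -2.5478; log[Al³⁺] = -2.5478 / 2 = -1.2739; [Al³⁺] = 10^(-1.2739) ≈ 0.053 M.

0.053 M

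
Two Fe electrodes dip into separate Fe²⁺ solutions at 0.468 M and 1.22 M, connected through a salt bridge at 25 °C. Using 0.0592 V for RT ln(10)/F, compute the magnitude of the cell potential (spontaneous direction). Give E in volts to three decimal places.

+0.012 V

For a concentration cell E°cell = 0. The 1.22 M side is the cathode (reduction is favoured where [Fe²⁺] is higher).
With n = 2, E = −(0.0592/2) log([Fe²⁺]ₐₙ/[Fe²⁺]꜀ₐₜ) = −(0.0592/2) log(0.468/1.22) = −(0.0592/2)(-0.416) = +0.012 V.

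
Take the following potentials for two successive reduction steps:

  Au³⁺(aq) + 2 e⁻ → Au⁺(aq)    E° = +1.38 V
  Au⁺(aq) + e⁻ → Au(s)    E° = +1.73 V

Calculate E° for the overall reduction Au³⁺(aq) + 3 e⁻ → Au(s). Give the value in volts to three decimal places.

+1.497 V

Standard free energies of sequential steps add: ΔG°₃ = ΔG°₁ + ΔG°₂, so n₃E°₃ = n₁E°₁ + n₂E°₂.
E°₃ = (2×+1.38 + 1×+1.73) / 3 = (+4.490) / 3 = +1.497 V.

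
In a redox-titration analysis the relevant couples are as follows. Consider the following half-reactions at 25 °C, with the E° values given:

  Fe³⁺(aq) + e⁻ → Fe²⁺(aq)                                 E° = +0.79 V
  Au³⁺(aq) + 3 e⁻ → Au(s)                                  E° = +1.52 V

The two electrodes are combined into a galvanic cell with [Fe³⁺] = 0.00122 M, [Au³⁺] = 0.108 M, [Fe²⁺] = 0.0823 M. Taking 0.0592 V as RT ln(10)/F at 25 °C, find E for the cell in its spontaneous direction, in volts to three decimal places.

+0.819 V

Au³⁺/Au is the cathode (higher E°), Fe³⁺/Fe²⁺ the anode: E°cell = +1.52 − (+0.79) = +0.73 V, n = 3.
Overall: Au³⁺(aq) + 3 Fe²⁺(aq) → Au(s) + 3 Fe³⁺(aq)
Q = [Fe³⁺]^3 / ([Au³⁺]·[Fe²⁺]^3); log Q = -4.521.
E = E° − (0.0592/n) log Q = +0.73 − (0.0592/3)(-4.521) = +0.819 V.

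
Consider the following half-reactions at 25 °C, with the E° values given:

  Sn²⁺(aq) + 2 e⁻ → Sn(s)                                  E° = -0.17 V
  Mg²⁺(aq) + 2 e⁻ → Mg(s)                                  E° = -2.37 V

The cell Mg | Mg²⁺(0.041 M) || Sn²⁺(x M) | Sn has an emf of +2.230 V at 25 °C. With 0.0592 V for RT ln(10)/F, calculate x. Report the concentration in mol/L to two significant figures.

0.42 M

Sn²⁺/Sn is the cathode, Mg²⁺/Mg the anode: E°cell = +2.20 V, n = 2.
Overall reaction: Sn²⁺(aq) + Mg(s) → Sn(s) + Mg²⁺(aq); Q = [Mg²⁺]^1/[Sn²⁺]^1.
From E = E° − (0.0592/n) log Q: log Q = (E° − E)·n/0.0592 = (+2.20 − (+2.230))·2/0.0592 = -1.0135.
So 1·log[Sn²⁺] = 1·log(0.041) − log Q = -1.3872 − (-1.0135) = -0.3737; [Sn²⁺] = 10^(-0.3737) ≈ 0.42 M.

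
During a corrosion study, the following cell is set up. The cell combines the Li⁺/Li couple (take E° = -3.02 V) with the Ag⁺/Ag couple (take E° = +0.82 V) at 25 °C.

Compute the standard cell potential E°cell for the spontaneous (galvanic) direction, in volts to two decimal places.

The Ag⁺/Ag couple has the higher reduction potential, so it is the cathode; Li⁺/Li is oxidised at the anode.
E°cell = E°(cathode) − E°(anode) = (+0.82) − (-3.02) = +3.84 V.
Since E°cell > 0, the reaction is spontaneous under standard conditions.

+3.84 V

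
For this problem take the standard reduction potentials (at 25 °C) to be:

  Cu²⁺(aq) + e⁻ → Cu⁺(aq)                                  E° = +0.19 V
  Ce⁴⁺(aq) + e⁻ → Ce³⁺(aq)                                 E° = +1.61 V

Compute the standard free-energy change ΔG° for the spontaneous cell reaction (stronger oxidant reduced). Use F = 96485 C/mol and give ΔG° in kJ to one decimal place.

-137.0 kJ

Ce⁴⁺/Ce³⁺ (E° = +1.61 V) is the cathode; Cu²⁺/Cu⁺ (E° = +0.19 V) is the anode, so E°cell = +1.42 V.
Balancing electrons gives n = 1 (lcm of 1 and 1).
ΔG° = −nFE° = −(1)(96485)(+1.42) = -137,009 J = -137.0 kJ.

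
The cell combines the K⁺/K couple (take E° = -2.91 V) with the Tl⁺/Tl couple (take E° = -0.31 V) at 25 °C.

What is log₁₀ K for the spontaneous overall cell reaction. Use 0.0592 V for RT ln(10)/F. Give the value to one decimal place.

Cathode: Tl⁺/Tl; anode: K⁺/K. E°cell = +2.60 V, n = 1.
log K = nE°cell / 0.0592 = (1)(+2.60) / 0.0592 = 43.9.

43.9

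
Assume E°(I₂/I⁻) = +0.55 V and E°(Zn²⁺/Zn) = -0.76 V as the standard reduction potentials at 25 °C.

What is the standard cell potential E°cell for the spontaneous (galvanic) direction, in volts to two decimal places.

The I₂/I⁻ couple has the higher reduction potential, so it is the cathode; Zn²⁺/Zn is oxidised at the anode.
E°cell = E°(cathode) − E°(anode) = (+0.55) − (-0.76) = +1.31 V.

+1.31 V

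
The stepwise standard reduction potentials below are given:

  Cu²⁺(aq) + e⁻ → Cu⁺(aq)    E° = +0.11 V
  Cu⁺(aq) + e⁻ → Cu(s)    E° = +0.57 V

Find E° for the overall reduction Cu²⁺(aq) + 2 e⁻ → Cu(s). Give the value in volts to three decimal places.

Standard free energies of sequential steps add: ΔG°₃ = ΔG°₁ + ΔG°₂, so n₃E°₃ = n₁E°₁ + n₂E°₂.
E°₃ = (1×+0.11 + 1×+0.57) / 2 = (+0.680) / 2 = +0.340 V.

+0.340 V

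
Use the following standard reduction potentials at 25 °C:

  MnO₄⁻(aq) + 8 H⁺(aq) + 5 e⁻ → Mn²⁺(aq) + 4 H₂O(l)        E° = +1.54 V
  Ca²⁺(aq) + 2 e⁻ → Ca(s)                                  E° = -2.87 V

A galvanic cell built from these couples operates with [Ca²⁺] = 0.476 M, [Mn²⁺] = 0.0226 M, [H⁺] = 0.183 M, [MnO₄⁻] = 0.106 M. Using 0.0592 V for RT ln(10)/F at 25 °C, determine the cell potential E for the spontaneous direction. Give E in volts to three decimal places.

MnO₄⁻/Mn²⁺ is the cathode (higher E°), Ca²⁺/Ca the anode: E°cell = +1.54 − (-2.87) = +4.41 V, n = 10.
Overall: 2 MnO₄⁻(aq) + 16 H⁺(aq) + 5 Ca(s) → 2 Mn²⁺(aq) + 8 H₂O(l) + 5 Ca²⁺(aq)
Q = [Mn²⁺]^2·[Ca²⁺]^5 / ([MnO₄⁻]^2·[H⁺]^16); log Q = 8.846.
E = E° − (0.0592/n) log Q = +4.41 − (0.0592/10)(8.846) = +4.358 V.

+4.358 V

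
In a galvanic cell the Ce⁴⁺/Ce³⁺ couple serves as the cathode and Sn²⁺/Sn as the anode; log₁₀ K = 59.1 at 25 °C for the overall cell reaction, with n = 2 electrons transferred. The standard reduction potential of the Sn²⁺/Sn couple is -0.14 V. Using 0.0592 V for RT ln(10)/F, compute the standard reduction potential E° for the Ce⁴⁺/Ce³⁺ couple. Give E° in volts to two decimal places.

+1.61 V

E°cell = (0.0592/n)·log K = (0.0592/2)(59.1) = +1.749 V.
Since Ce⁴⁺/Ce³⁺ is the cathode and Sn²⁺/Sn the anode, E°cell = E°(Ce⁴⁺/Ce³⁺) − E°(Sn²⁺/Sn).
So E°(Ce⁴⁺/Ce³⁺) = E°cell + E°(Sn²⁺/Sn) = +1.749 + (-0.14) = +1.61 V.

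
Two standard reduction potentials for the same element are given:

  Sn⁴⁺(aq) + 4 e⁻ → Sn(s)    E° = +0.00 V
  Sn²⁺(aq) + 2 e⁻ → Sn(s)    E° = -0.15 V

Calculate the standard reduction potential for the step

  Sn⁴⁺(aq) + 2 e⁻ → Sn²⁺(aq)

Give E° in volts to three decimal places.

Sequential free energies add, so n₃E°₃ = n₁E°₁ + n₂E°₂.
With n₃ = 4, and the known step contributing 2×(-0.15) V, the unknown satisfies 2·E° = 4×(+0.00) − 2×(-0.15) = +0.300.
E° = +0.300 / 2 = +0.150 V.

+0.150 V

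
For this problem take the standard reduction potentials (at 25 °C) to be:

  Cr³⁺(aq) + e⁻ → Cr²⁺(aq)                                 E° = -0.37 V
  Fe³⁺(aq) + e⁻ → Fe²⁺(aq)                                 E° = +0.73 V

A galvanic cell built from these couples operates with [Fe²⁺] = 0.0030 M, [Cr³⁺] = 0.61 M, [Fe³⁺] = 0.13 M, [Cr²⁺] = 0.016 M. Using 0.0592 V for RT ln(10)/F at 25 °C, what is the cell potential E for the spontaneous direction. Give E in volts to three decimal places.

Fe³⁺/Fe²⁺ is the cathode (higher E°), Cr³⁺/Cr²⁺ the anode: E°cell = +0.73 − (-0.37) = +1.10 V, n = 1.
Overall: Fe³⁺(aq) + Cr²⁺(aq) → Fe²⁺(aq) + Cr³⁺(aq)
Q = [Fe²⁺]·[Cr³⁺] / ([Fe³⁺]·[Cr²⁺]); log Q = -0.056.
E = E° − (0.0592/n) log Q = +1.10 − (0.0592/1)(-0.056) = +1.103 V.

+1.103 V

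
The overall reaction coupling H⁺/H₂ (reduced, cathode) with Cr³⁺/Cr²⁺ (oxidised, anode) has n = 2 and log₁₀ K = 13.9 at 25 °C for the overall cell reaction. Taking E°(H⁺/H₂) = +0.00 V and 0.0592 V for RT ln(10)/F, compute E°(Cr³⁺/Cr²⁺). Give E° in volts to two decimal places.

E°cell = (0.0592/n)·log K = (0.0592/2)(13.9) = +0.411 V.
Since H⁺/H₂ is the cathode and Cr³⁺/Cr²⁺ the anode, E°cell = E°(H⁺/H₂) − E°(Cr³⁺/Cr²⁺).
So E°(Cr³⁺/Cr²⁺) = E°(H⁺/H₂) − E°cell = (+0.00) − (+0.411) = -0.41 V.

-0.41 V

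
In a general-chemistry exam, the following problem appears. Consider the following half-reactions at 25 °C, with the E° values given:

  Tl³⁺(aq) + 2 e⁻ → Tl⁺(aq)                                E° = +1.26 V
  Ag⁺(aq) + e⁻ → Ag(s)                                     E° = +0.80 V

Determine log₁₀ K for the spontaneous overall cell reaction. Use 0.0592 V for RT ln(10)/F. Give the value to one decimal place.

15.5

Cathode: Tl³⁺/Tl⁺; anode: Ag⁺/Ag. E°cell = +0.46 V, n = 2.
log K = nE°cell / 0.0592 = (2)(+0.46) / 0.0592 = 15.5.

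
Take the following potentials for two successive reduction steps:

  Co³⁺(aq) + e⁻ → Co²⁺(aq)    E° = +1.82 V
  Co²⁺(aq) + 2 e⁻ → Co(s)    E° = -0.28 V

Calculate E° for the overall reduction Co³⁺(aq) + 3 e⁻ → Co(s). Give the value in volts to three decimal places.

+0.420 V

Since ΔG° = −nFE° is additive over sequential reductions, n₃E°₃ = n₁E°₁ + n₂E°₂.
E°₃ = (1×+1.82 + 2×-0.28) / 3 = (+1.260) / 3 = +0.420 V.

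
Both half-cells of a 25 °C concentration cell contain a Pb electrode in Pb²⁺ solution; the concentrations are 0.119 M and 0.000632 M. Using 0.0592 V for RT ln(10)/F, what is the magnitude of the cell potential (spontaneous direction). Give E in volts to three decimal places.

For a concentration cell E°cell = 0. The 0.119 M side is the cathode (reduction is favoured where [Pb²⁺] is higher).
With n = 2, E = −(0.0592/2) log([Pb²⁺]ₐₙ/[Pb²⁺]꜀ₐₜ) = −(0.0592/2) log(0.000632/0.119) = −(0.0592/2)(-2.275) = +0.067 V.

+0.067 V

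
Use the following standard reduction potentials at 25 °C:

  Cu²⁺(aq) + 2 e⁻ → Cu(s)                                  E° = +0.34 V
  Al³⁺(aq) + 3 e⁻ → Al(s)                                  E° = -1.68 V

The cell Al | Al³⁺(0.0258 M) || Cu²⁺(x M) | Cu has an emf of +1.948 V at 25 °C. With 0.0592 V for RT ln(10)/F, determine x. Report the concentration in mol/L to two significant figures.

Cu²⁺/Cu is the cathode, Al³⁺/Al the anode: E°cell = +2.02 V, n = 6.
Overall reaction: 3 Cu²⁺(aq) + 2 Al(s) → 3 Cu(s) + 2 Al³⁺(aq); Q = [Al³⁺]^2/[Cu²⁺]^3.
From E = E° − (0.0592/n) log Q: log Q = (E° − E)·n/0.0592 = (+2.02 − (+1.948))·6/0.0592 = 7.2973.
So 3·log[Cu²⁺] = 2·log(0.0258) − log Q = -3.1768 − (7.2973) = -10.4741; log[Cu²⁺] = -10.4741 / 3 = -3.4914; [Cu²⁺] = 10^(-3.4914) ≈ 0.00032 M.

0.00032 M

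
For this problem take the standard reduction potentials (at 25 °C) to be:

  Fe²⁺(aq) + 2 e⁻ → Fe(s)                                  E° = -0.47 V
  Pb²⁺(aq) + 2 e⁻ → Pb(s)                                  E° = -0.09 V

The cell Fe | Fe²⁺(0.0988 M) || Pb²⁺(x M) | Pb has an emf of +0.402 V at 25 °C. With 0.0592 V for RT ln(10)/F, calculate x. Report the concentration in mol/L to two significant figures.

0.55 M

Pb²⁺/Pb is the cathode, Fe²⁺/Fe the anode: E°cell = +0.38 V, n = 2.
Overall reaction: Pb²⁺(aq) + Fe(s) → Pb(s) + Fe²⁺(aq); Q = [Fe²⁺]^1/[Pb²⁺]^1.
From E = E° − (0.0592/n) log Q: log Q = (E° − E)·n/0.0592 = (+0.38 − (+0.402))·2/0.0592 = -0.7432.
So 1·log[Pb²⁺] = 1·log(0.0988) − log Q = -1.0052 − (-0.7432) = -0.2620; [Pb²⁺] = 10^(-0.2620) ≈ 0.55 M.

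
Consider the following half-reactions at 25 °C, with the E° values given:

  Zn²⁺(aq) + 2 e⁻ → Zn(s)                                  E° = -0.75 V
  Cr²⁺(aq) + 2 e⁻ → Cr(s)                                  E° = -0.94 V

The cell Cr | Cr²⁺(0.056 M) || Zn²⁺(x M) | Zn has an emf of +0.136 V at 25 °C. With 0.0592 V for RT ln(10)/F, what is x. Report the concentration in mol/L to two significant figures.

0.00084 M

Zn²⁺/Zn is the cathode, Cr²⁺/Cr the anode: E°cell = +0.19 V, n = 2.
Overall reaction: Zn²⁺(aq) + Cr(s) → Zn(s) + Cr²⁺(aq); Q = [Cr²⁺]^1/[Zn²⁺]^1.
From E = E° − (0.0592/n) log Q: log Q = (E° − E)·n/0.0592 = (+0.19 − (+0.136))·2/0.0592 = 1.8243.
So 1·log[Zn²⁺] = 1·log(0.056) − log Q = -1.2518 − (1.8243) = -3.0761; [Zn²⁺] = 10^(-3.0761) ≈ 0.00084 M.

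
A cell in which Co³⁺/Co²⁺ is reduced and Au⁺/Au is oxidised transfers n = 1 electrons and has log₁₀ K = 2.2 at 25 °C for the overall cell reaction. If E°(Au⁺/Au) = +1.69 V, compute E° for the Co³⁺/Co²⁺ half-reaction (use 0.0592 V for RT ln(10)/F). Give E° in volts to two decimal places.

E°cell = (0.0592/n)·log K = (0.0592/1)(2.2) = +0.130 V.
Since Co³⁺/Co²⁺ is the cathode and Au⁺/Au the anode, E°cell = E°(Co³⁺/Co²⁺) − E°(Au⁺/Au).
So E°(Co³⁺/Co²⁺) = E°cell + E°(Au⁺/Au) = +0.130 + (+1.69) = +1.82 V.

+1.82 V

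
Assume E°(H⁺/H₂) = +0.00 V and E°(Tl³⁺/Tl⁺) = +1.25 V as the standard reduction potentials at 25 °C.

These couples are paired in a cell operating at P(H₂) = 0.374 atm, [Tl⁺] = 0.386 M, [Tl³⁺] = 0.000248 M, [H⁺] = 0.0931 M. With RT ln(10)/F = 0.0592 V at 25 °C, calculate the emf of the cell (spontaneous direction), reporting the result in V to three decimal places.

Tl³⁺/Tl⁺ is the cathode (higher E°), H⁺/H₂ the anode: E°cell = +1.25 − (+0.00) = +1.25 V, n = 2.
Overall: Tl³⁺(aq) + H₂(g) → Tl⁺(aq) + 2 H⁺(aq)
Q = [Tl⁺]·[H⁺]^2 / ([Tl³⁺]·P(H₂)); log Q = 1.557.
E = E° − (0.0592/n) log Q = +1.25 − (0.0592/2)(1.557) = +1.204 V.

+1.204 V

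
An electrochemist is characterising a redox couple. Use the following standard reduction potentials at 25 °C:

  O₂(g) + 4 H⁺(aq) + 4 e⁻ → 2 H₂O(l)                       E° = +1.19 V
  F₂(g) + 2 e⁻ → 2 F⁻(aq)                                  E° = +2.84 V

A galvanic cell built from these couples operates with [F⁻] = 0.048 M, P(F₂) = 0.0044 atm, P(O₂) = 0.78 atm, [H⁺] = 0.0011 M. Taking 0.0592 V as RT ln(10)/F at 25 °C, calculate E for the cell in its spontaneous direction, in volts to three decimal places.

+1.835 V

F₂/F⁻ is the cathode (higher E°), O₂/H₂O the anode: E°cell = +2.84 − (+1.19) = +1.65 V, n = 4.
Overall: 2 F₂(g) + 2 H₂O(l) → 4 F⁻(aq) + O₂(g) + 4 H⁺(aq)
Q = [F⁻]^4·P(O₂)·[H⁺]^4 / (P(F₂)^2); log Q = -12.504.
E = E° − (0.0592/n) log Q = +1.65 − (0.0592/4)(-12.504) = +1.835 V.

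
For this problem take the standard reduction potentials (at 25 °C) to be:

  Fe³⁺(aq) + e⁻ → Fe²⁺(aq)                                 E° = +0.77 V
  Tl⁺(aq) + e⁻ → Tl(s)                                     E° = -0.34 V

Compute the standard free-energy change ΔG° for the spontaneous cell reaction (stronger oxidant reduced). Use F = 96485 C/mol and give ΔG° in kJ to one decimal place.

-107.1 kJ

Fe³⁺/Fe²⁺ (E° = +0.77 V) is the cathode; Tl⁺/Tl (E° = -0.34 V) is the anode, so E°cell = +1.11 V.
Balancing electrons gives n = 1 (lcm of 1 and 1).
ΔG° = −nFE° = −(1)(96485)(+1.11) = -107,098 J = -107.1 kJ.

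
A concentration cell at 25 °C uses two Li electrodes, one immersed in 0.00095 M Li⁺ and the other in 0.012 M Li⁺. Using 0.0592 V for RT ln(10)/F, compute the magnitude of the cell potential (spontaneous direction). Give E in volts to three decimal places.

For a concentration cell E°cell = 0. The 0.012 M side is the cathode (reduction is favoured where [Li⁺] is higher).
With n = 1, E = −(0.0592/1) log([Li⁺]ₐₙ/[Li⁺]꜀ₐₜ) = −(0.0592/1) log(0.00095/0.012) = −(0.0592/1)(-1.101) = +0.065 V.

+0.065 V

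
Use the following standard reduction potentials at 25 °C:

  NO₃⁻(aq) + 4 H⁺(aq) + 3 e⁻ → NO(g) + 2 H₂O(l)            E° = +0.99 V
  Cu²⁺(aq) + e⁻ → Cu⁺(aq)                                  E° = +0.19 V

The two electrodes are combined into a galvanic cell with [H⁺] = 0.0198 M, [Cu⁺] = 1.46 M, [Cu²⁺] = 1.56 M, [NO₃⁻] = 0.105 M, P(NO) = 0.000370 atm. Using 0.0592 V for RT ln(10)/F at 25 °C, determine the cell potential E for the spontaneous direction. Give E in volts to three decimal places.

NO₃⁻/NO is the cathode (higher E°), Cu²⁺/Cu⁺ the anode: E°cell = +0.99 − (+0.19) = +0.80 V, n = 3.
Overall: NO₃⁻(aq) + 4 H⁺(aq) + 3 Cu⁺(aq) → NO(g) + 2 H₂O(l) + 3 Cu²⁺(aq)
Q = P(NO)·[Cu²⁺]^3 / ([NO₃⁻]·[H⁺]^4·[Cu⁺]^3); log Q = 4.447.
E = E° − (0.0592/n) log Q = +0.80 − (0.0592/3)(4.447) = +0.712 V.

+0.712 V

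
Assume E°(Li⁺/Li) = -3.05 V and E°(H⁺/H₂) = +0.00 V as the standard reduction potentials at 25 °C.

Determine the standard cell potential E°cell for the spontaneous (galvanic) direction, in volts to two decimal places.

+3.05 V

The H⁺/H₂ couple has the higher reduction potential, so it is the cathode; Li⁺/Li is oxidised at the anode.
E°cell = E°(cathode) − E°(anode) = (+0.00) − (-3.05) = +3.05 V.
Since E°cell > 0, the reaction is spontaneous under standard conditions.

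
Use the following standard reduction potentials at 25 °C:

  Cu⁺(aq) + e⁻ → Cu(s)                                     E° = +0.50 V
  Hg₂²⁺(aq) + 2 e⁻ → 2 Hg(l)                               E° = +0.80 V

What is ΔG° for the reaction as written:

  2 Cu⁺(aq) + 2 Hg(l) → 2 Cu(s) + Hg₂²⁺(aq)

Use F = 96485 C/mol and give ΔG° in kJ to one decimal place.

+57.9 kJ

As written, Cu⁺/Cu is reduced (cathode) and Hg₂²⁺/Hg is oxidised (anode), so E°cell = (+0.50) − (+0.80) = -0.30 V.
Balancing electrons gives n = 2.
ΔG° = −nFE° = −(2)(96485)(-0.30) = 57,891 J = +57.9 kJ.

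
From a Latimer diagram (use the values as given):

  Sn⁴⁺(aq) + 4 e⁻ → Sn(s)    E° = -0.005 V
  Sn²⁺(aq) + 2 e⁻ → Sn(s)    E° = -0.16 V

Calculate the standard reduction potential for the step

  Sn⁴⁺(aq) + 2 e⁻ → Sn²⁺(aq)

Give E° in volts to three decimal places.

+0.150 V

Sequential free energies add, so n₃E°₃ = n₁E°₁ + n₂E°₂.
With n₃ = 4, and the known step contributing 2×(-0.16) V, the unknown satisfies 2·E° = 4×(-0.005) − 2×(-0.16) = +0.300.
E° = +0.300 / 2 = +0.150 V.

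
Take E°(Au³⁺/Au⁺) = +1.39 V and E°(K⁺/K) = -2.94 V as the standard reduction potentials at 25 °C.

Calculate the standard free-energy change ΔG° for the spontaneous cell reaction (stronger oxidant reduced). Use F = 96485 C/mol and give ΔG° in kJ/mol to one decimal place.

-835.6 kJ/mol

Au³⁺/Au⁺ (E° = +1.39 V) is the cathode; K⁺/K (E° = -2.94 V) is the anode, so E°cell = +4.33 V.
Balancing electrons gives n = 2 (lcm of 2 and 1).
ΔG° = −nFE° = −(2)(96485)(+4.33) = -835,560 J = -835.6 kJ/mol.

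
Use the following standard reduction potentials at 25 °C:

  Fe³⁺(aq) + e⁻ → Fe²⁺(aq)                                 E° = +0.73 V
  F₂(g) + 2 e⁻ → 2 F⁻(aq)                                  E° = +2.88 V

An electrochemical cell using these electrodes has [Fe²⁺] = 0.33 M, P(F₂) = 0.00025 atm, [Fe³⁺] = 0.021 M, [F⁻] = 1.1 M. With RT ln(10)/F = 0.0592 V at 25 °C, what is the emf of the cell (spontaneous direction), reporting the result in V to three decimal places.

F₂/F⁻ is the cathode (higher E°), Fe³⁺/Fe²⁺ the anode: E°cell = +2.88 − (+0.73) = +2.15 V, n = 2.
Overall: F₂(g) + 2 Fe²⁺(aq) → 2 F⁻(aq) + 2 Fe³⁺(aq)
Q = [F⁻]^2·[Fe³⁺]^2 / (P(F₂)·[Fe²⁺]^2); log Q = 1.292.
E = E° − (0.0592/n) log Q = +2.15 − (0.0592/2)(1.292) = +2.112 V.

+2.112 V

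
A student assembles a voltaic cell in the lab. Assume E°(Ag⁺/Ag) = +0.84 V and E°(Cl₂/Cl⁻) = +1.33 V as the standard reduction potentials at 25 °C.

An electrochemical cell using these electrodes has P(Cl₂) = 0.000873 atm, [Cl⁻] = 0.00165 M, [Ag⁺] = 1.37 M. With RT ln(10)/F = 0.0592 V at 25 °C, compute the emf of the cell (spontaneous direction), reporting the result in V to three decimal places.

+0.556 V

Cl₂/Cl⁻ is the cathode (higher E°), Ag⁺/Ag the anode: E°cell = +1.33 − (+0.84) = +0.49 V, n = 2.
Overall: Cl₂(g) + 2 Ag(s) → 2 Cl⁻(aq) + 2 Ag⁺(aq)
Q = [Cl⁻]^2·[Ag⁺]^2 / (P(Cl₂)); log Q = -2.233.
E = E° − (0.0592/n) log Q = +0.49 − (0.0592/2)(-2.233) = +0.556 V.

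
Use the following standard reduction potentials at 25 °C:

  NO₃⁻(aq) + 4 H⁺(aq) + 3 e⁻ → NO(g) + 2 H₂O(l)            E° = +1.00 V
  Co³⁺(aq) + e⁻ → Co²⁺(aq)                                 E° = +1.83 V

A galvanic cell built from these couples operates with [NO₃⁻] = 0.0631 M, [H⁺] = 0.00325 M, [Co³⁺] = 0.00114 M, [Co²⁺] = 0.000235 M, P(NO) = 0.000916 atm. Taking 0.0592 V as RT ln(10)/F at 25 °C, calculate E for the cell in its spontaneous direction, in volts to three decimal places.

+1.031 V

Co³⁺/Co²⁺ is the cathode (higher E°), NO₃⁻/NO the anode: E°cell = +1.83 − (+1.00) = +0.83 V, n = 3.
Overall: 3 Co³⁺(aq) + NO(g) + 2 H₂O(l) → 3 Co²⁺(aq) + NO₃⁻(aq) + 4 H⁺(aq)
Q = [Co²⁺]^3·[NO₃⁻]·[H⁺]^4 / ([Co³⁺]^3·P(NO)); log Q = -10.172.
E = E° − (0.0592/n) log Q = +0.83 − (0.0592/3)(-10.172) = +1.031 V.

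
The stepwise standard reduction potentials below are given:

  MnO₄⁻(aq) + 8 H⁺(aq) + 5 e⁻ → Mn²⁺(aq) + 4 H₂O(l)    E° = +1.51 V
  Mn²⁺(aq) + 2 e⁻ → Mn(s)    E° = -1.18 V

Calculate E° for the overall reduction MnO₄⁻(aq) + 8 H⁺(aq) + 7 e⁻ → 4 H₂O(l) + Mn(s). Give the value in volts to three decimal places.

+0.741 V

Adding the free-energy changes (−nFE°) of the two steps gives −n₃FE°₃ = −n₁FE°₁ − n₂FE°₂.
E°₃ = (5×+1.51 + 2×-1.18) / 7 = (+5.190) / 7 = +0.741 V.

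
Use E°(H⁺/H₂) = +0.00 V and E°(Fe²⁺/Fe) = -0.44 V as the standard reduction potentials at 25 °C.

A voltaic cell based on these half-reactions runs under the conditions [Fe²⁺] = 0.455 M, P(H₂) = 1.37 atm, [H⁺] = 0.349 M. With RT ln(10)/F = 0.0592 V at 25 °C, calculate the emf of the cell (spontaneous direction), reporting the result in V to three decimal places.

+0.419 V

H⁺/H₂ is the cathode (higher E°), Fe²⁺/Fe the anode: E°cell = +0.00 − (-0.44) = +0.44 V, n = 2.
Overall: 2 H⁺(aq) + Fe(s) → H₂(g) + Fe²⁺(aq)
Q = P(H₂)·[Fe²⁺] / ([H⁺]^2); log Q = 0.709.
E = E° − (0.0592/n) log Q = +0.44 − (0.0592/2)(0.709) = +0.419 V.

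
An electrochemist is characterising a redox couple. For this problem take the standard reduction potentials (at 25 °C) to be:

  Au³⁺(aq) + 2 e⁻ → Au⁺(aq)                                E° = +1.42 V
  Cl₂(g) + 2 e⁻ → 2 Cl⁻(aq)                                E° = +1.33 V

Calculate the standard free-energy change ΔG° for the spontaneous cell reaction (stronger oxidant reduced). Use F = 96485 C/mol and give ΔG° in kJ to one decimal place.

-17.4 kJ

Au³⁺/Au⁺ (E° = +1.42 V) is the cathode; Cl₂/Cl⁻ (E° = +1.33 V) is the anode, so E°cell = +0.09 V.
Balancing electrons gives n = 2 (lcm of 2 and 2).
ΔG° = −nFE° = −(2)(96485)(+0.09) = -17,367 J = -17.4 kJ.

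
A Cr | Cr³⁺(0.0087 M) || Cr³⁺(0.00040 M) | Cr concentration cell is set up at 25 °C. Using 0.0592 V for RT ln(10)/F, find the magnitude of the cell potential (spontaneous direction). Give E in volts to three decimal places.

For a concentration cell E°cell = 0. The 0.0087 M side is the cathode (reduction is favoured where [Cr³⁺] is higher).
With n = 3, E = −(0.0592/3) log([Cr³⁺]ₐₙ/[Cr³⁺]꜀ₐₜ) = −(0.0592/3) log(0.0004/0.0087) = −(0.0592/3)(-1.337) = +0.026 V.

+0.026 V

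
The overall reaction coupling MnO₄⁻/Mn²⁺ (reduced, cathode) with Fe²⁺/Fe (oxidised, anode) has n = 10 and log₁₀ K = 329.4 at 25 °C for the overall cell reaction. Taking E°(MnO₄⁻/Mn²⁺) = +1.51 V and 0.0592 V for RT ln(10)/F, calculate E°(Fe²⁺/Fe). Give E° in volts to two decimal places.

-0.44 V

E°cell = (0.0592/n)·log K = (0.0592/10)(329.4) = +1.950 V.
Since MnO₄⁻/Mn²⁺ is the cathode and Fe²⁺/Fe the anode, E°cell = E°(MnO₄⁻/Mn²⁺) − E°(Fe²⁺/Fe).
So E°(Fe²⁺/Fe) = E°(MnO₄⁻/Mn²⁺) − E°cell = (+1.51) − (+1.950) = -0.44 V.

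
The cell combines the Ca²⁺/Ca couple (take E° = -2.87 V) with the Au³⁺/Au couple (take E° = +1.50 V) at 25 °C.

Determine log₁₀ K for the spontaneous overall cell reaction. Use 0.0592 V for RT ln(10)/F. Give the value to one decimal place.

442.9

Cathode: Au³⁺/Au; anode: Ca²⁺/Ca. E°cell = +4.37 V, n = 6.
log K = nE°cell / 0.0592 = (6)(+4.37) / 0.0592 = 442.9.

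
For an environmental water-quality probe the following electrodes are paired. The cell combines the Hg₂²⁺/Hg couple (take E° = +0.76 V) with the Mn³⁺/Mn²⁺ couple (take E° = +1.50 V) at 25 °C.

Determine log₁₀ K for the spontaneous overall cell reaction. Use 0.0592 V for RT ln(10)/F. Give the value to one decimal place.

Cathode: Mn³⁺/Mn²⁺; anode: Hg₂²⁺/Hg. E°cell = +0.74 V, n = 2.
log K = nE°cell / 0.0592 = (2)(+0.74) / 0.0592 = 25.0.

25.0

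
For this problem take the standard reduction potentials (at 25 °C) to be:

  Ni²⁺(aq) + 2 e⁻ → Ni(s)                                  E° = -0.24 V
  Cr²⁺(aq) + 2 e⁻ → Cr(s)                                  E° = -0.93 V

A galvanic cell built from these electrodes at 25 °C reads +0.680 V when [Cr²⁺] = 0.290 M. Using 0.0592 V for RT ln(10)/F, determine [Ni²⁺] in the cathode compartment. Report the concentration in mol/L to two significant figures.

0.13 M

Ni²⁺/Ni is the cathode, Cr²⁺/Cr the anode: E°cell = +0.69 V, n = 2.
Overall reaction: Ni²⁺(aq) + Cr(s) → Ni(s) + Cr²⁺(aq); Q = [Cr²⁺]^1/[Ni²⁺]^1.
From E = E° − (0.0592/n) log Q: log Q = (E° − E)·n/0.0592 = (+0.69 − (+0.680))·2/0.0592 = 0.3378.
So 1·log[Ni²⁺] = 1·log(0.29) − log Q = -0.5376 − (0.3378) = -0.8754; [Ni²⁺] = 10^(-0.8754) ≈ 0.13 M.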